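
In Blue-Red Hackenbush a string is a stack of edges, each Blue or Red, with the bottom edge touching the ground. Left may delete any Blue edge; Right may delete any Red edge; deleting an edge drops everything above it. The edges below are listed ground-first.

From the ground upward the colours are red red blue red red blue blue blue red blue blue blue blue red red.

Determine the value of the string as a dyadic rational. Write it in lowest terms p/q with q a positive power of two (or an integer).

Prefix values for red red blue red red blue blue blue red blue blue blue blue red red via {L|R} + simplicity:
G_1 [r]  L=[(no moves)]  R=[0]  ⇒ -1
G_2 [rr]  L=[(no moves)]  R=[-1,0]  ⇒ -2
G_3 [rrb]  L=[-2]  R=[-1,0]  ⇒ -3/2
G_4 [rrbr]  L=[-2]  R=[-3/2,-1,0]  ⇒ -7/4
G_5 [rrbrr]  L=[-2]  R=[-7/4,-3/2,-1,0]  ⇒ -15/8
G_6 [rrbrrb]  L=[-2,-15/8]  R=[-7/4,-3/2,-1,0]  ⇒ -29/16
G_7 [rrbrrbb]  L=[-2,-15/8,-29/16]  R=[-7/4,-3/2,-1,0]  ⇒ -57/32
G_8 [rrbrrbbb]  L=[-2,-15/8,-29/16,-57/32]  R=[-7/4,-3/2,-1,0]  ⇒ -113/64
G_9 [rrbrrbbbr]  L=[-2,-15/8,-29/16,-57/32]  R=[-113/64,-7/4,-3/2,-1,0]  ⇒ -227/128
G_10 [rrbrrbbbrb]  L=[-2,-15/8,-29/16,-57/32,-227/128]  R=[-113/64,-7/4,-3/2,-1,0]  ⇒ -453/256
G_11 [rrbrrbbbrbb]  L=[-2,-15/8,-29/16,-57/32,-227/128,-453/256]  R=[-113/64,-7/4,-3/2,-1,0]  ⇒ -905/512
G_12 [rrbrrbbbrbbb]  L=[-2,-15/8,-29/16,-57/32,-227/128,-453/256,-905/512]  R=[-113/64,-7/4,-3/2,-1,0]  ⇒ -1809/1024
G_13 [rrbrrbbbrbbbb]  L=[-2,-15/8,-29/16,-57/32,-227/128,-453/256,-905/512,-1809/1024]  R=[-113/64,-7/4,-3/2,-1,0]  ⇒ -3617/2048
G_14 [rrbrrbbbrbbbbr]  L=[-2,-15/8,-29/16,-57/32,-227/128,-453/256,-905/512,-1809/1024]  R=[-3617/2048,-113/64,-7/4,-3/2,-1,0]  ⇒ -7235/4096
G_15 [rrbrrbbbrbbbbrr]  L=[-2,-15/8,-29/16,-57/32,-227/128,-453/256,-905/512,-1809/1024]  R=[-7235/4096,-3617/2048,-113/64,-7/4,-3/2,-1,0]  ⇒ -14471/8192

-14471/8192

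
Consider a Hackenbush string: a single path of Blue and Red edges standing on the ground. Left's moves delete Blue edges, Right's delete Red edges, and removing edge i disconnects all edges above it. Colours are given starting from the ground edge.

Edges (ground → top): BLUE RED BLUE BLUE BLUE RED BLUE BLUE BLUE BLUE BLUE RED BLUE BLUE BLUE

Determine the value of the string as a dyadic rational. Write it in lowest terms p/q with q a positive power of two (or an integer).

15343/16384

Build val(s[:k]) for k = 1..15, string s = BLUE RED BLUE BLUE BLUE RED BLUE BLUE BLUE BLUE BLUE RED BLUE BLUE BLUE.
step 1: add BLUE to get B; options L={ 0 } R={ none } => 1
step 2: add RED to get BR; options L={ 0 } R={ 1 } => 1/2
step 3: add BLUE to get BRB; options L={ 0, 1/2 } R={ 1 } => 3/4
step 4: add BLUE to get BRBB; options L={ 0, 1/2, 3/4 } R={ 1 } => 7/8
step 5: add BLUE to get BRBBB; options L={ 0, 1/2, 3/4, 7/8 } R={ 1 } => 15/16
step 6: add RED to get BRBBBR; options L={ 0, 1/2, 3/4, 7/8 } R={ 15/16, 1 } => 29/32
step 7: add BLUE to get BRBBBRB; options L={ 0, 1/2, 3/4, 7/8, 29/32 } R={ 15/16, 1 } => 59/64
step 8: add BLUE to get BRBBBRBB; options L={ 0, 1/2, 3/4, 7/8, 29/32, 59/64 } R={ 15/16, 1 } => 119/128
step 9: add BLUE to get BRBBBRBBB; options L={ 0, 1/2, 3/4, 7/8, 29/32, 59/64, 119/128 } R={ 15/16, 1 } => 239/256
step 10: add BLUE to get BRBBBRBBBB; options L={ 0, 1/2, 3/4, 7/8, 29/32, 59/64, 119/128, 239/256 } R={ 15/16, 1 } => 479/512
step 11: add BLUE to get BRBBBRBBBBB; options L={ 0, 1/2, 3/4, 7/8, 29/32, 59/64, 119/128, 239/256, 479/512 } R={ 15/16, 1 } => 959/1024
step 12: add RED to get BRBBBRBBBBBR; options L={ 0, 1/2, 3/4, 7/8, 29/32, 59/64, 119/128, 239/256, 479/512 } R={ 959/1024, 15/16, 1 } => 1917/2048
step 13: add BLUE to get BRBBBRBBBBBRB; options L={ 0, 1/2, 3/4, 7/8, 29/32, 59/64, 119/128, 239/256, 479/512, 1917/2048 } R={ 959/1024, 15/16, 1 } => 3835/4096
step 14: add BLUE to get BRBBBRBBBBBRBB; options L={ 0, 1/2, 3/4, 7/8, 29/32, 59/64, 119/128, 239/256, 479/512, 1917/2048, 3835/4096 } R={ 959/1024, 15/16, 1 } => 7671/8192
step 15: add BLUE to get BRBBBRBBBBBRBBB; options L={ 0, 1/2, 3/4, 7/8, 29/32, 59/64, 119/128, 239/256, 479/512, 1917/2048, 3835/4096, 7671/8192 } R={ 959/1024, 15/16, 1 } => 15343/16384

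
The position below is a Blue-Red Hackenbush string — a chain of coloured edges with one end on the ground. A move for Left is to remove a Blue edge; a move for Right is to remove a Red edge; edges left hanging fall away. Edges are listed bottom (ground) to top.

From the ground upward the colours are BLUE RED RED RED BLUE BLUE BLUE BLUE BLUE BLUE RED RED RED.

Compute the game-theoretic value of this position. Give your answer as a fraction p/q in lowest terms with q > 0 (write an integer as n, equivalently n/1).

edge 1 of 13 (BLUE): { 0 | (no moves) } = 1
edge 2 of 13 (RED): { 0 | 1 } = 1/2
edge 3 of 13 (RED): { 0 | 1/2,1 } = 1/4
edge 4 of 13 (RED): { 0 | 1/4,1/2,1 } = 1/8
edge 5 of 13 (BLUE): { 0,1/8 | 1/4,1/2,1 } = 3/16
edge 6 of 13 (BLUE): { 0,1/8,3/16 | 1/4,1/2,1 } = 7/32
edge 7 of 13 (BLUE): { 0,1/8,3/16,7/32 | 1/4,1/2,1 } = 15/64
edge 8 of 13 (BLUE): { 0,1/8,3/16,7/32,15/64 | 1/4,1/2,1 } = 31/128
edge 9 of 13 (BLUE): { 0,1/8,3/16,7/32,15/64,31/128 | 1/4,1/2,1 } = 63/256
edge 10 of 13 (BLUE): { 0,1/8,3/16,7/32,15/64,31/128,63/256 | 1/4,1/2,1 } = 127/512
edge 11 of 13 (RED): { 0,1/8,3/16,7/32,15/64,31/128,63/256 | 127/512,1/4,1/2,1 } = 253/1024
edge 12 of 13 (RED): { 0,1/8,3/16,7/32,15/64,31/128,63/256 | 253/1024,127/512,1/4,1/2,1 } = 505/2048
edge 13 of 13 (RED): { 0,1/8,3/16,7/32,15/64,31/128,63/256 | 505/2048,253/1024,127/512,1/4,1/2,1 } = 1009/4096

1009/4096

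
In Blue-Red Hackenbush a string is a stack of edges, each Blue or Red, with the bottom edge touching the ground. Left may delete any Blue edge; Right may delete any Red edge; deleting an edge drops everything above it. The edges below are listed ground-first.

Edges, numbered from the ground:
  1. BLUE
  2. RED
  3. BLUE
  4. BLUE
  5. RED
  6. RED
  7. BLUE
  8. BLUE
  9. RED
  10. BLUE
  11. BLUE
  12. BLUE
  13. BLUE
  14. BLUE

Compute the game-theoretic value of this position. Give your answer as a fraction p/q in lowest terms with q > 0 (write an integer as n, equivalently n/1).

Build val(s[:k]) for k = 1..14, string s = BLUE RED BLUE BLUE RED RED BLUE BLUE RED BLUE BLUE BLUE BLUE BLUE.
1 of 14 · B · max L 0 · min R +∞ — 1
2 of 14 · BR · max L 0 · min R 1 — 1/2
3 of 14 · BRB · max L 1/2 · min R 1 — 3/4
4 of 14 · BRBB · max L 3/4 · min R 1 — 7/8
5 of 14 · BRBBR · max L 3/4 · min R 7/8 — 13/16
6 of 14 · BRBBRR · max L 3/4 · min R 13/16 — 25/32
7 of 14 · BRBBRRB · max L 25/32 · min R 13/16 — 51/64
8 of 14 · BRBBRRBB · max L 51/64 · min R 13/16 — 103/128
9 of 14 · BRBBRRBBR · max L 51/64 · min R 103/128 — 205/256
10 of 14 · BRBBRRBBRB · max L 205/256 · min R 103/128 — 411/512
11 of 14 · BRBBRRBBRBB · max L 411/512 · min R 103/128 — 823/1024
12 of 14 · BRBBRRBBRBBB · max L 823/1024 · min R 103/128 — 1647/2048
13 of 14 · BRBBRRBBRBBBB · max L 1647/2048 · min R 103/128 — 3295/4096
14 of 14 · BRBBRRBBRBBBBB · max L 3295/4096 · min R 103/128 — 6591/8192

6591/8192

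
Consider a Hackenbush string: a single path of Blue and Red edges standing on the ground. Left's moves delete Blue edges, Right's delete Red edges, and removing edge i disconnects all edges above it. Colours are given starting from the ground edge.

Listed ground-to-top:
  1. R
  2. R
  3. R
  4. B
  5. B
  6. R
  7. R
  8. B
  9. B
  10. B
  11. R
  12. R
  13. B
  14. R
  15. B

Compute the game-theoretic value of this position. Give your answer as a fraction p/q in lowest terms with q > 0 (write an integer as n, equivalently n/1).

-9781/4096

1 of 15 · R · max L −∞ · min R 0 gives -1
2 of 15 · RR · max L −∞ · min R -1 gives -2
3 of 15 · RRR · max L −∞ · min R -2 gives -3
4 of 15 · RRRB · max L -3 · min R -2 gives -5/2
5 of 15 · RRRBB · max L -5/2 · min R -2 gives -9/4
6 of 15 · RRRBBR · max L -5/2 · min R -9/4 gives -19/8
7 of 15 · RRRBBRR · max L -5/2 · min R -19/8 gives -39/16
8 of 15 · RRRBBRRB · max L -39/16 · min R -19/8 gives -77/32
9 of 15 · RRRBBRRBB · max L -77/32 · min R -19/8 gives -153/64
10 of 15 · RRRBBRRBBB · max L -153/64 · min R -19/8 gives -305/128
11 of 15 · RRRBBRRBBBR · max L -153/64 · min R -305/128 gives -611/256
12 of 15 · RRRBBRRBBBRR · max L -153/64 · min R -611/256 gives -1223/512
13 of 15 · RRRBBRRBBBRRB · max L -1223/512 · min R -611/256 gives -2445/1024
14 of 15 · RRRBBRRBBBRRBR · max L -1223/512 · min R -2445/1024 gives -4891/2048
15 of 15 · RRRBBRRBBBRRBRB · max L -4891/2048 · min R -2445/1024 gives -9781/4096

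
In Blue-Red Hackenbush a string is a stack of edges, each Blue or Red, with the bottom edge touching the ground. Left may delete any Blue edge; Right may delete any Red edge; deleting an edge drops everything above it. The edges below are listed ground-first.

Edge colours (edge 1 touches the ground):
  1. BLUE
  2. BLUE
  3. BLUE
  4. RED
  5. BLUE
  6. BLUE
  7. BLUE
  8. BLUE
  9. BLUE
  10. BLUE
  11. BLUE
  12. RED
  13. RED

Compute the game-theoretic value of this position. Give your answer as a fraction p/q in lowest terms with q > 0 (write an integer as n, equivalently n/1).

3065/1024

Prefix values for BLUE BLUE BLUE RED BLUE BLUE BLUE BLUE BLUE BLUE BLUE RED RED via {L|R} + simplicity:
edge 1 of 13 (BLUE): { 0 |  } -> 1
edge 2 of 13 (BLUE): { 0; 1 |  } -> 2
edge 3 of 13 (BLUE): { 0; 1; 2 |  } -> 3
edge 4 of 13 (RED): { 0; 1; 2 | 3 } -> 5/2
edge 5 of 13 (BLUE): { 0; 1; 2; 5/2 | 3 } -> 11/4
edge 6 of 13 (BLUE): { 0; 1; 2; 5/2; 11/4 | 3 } -> 23/8
edge 7 of 13 (BLUE): { 0; 1; 2; 5/2; 11/4; 23/8 | 3 } -> 47/16
edge 8 of 13 (BLUE): { 0; 1; 2; 5/2; 11/4; 23/8; 47/16 | 3 } -> 95/32
edge 9 of 13 (BLUE): { 0; 1; 2; 5/2; 11/4; 23/8; 47/16; 95/32 | 3 } -> 191/64
edge 10 of 13 (BLUE): { 0; 1; 2; 5/2; 11/4; 23/8; 47/16; 95/32; 191/64 | 3 } -> 383/128
edge 11 of 13 (BLUE): { 0; 1; 2; 5/2; 11/4; 23/8; 47/16; 95/32; 191/64; 383/128 | 3 } -> 767/256
edge 12 of 13 (RED): { 0; 1; 2; 5/2; 11/4; 23/8; 47/16; 95/32; 191/64; 383/128 | 767/256; 3 } -> 1533/512
edge 13 of 13 (RED): { 0; 1; 2; 5/2; 11/4; 23/8; 47/16; 95/32; 191/64; 383/128 | 1533/512; 767/256; 3 } -> 3065/1024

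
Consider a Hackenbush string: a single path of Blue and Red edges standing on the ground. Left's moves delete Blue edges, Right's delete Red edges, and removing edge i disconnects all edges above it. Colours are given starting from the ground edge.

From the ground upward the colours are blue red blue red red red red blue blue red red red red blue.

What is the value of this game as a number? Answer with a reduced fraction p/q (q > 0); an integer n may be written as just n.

4291/8192

Prefix values for blue red blue red red red red blue blue red red red red blue via {L|R} + simplicity:
v_1 [b]  L=[0]  R=[·]  => 1
v_2 [br]  L=[0]  R=[1]  => 1/2
v_3 [brb]  L=[0 1/2]  R=[1]  => 3/4
v_4 [brbr]  L=[0 1/2]  R=[3/4 1]  => 5/8
v_5 [brbrr]  L=[0 1/2]  R=[5/8 3/4 1]  => 9/16
v_6 [brbrrr]  L=[0 1/2]  R=[9/16 5/8 3/4 1]  => 17/32
v_7 [brbrrrr]  L=[0 1/2]  R=[17/32 9/16 5/8 3/4 1]  => 33/64
v_8 [brbrrrrb]  L=[0 1/2 33/64]  R=[17/32 9/16 5/8 3/4 1]  => 67/128
v_9 [brbrrrrbb]  L=[0 1/2 33/64 67/128]  R=[17/32 9/16 5/8 3/4 1]  => 135/256
v_10 [brbrrrrbbr]  L=[0 1/2 33/64 67/128]  R=[135/256 17/32 9/16 5/8 3/4 1]  => 269/512
v_11 [brbrrrrbbrr]  L=[0 1/2 33/64 67/128]  R=[269/512 135/256 17/32 9/16 5/8 3/4 1]  => 537/1024
v_12 [brbrrrrbbrrr]  L=[0 1/2 33/64 67/128]  R=[537/1024 269/512 135/256 17/32 9/16 5/8 3/4 1]  => 1073/2048
v_13 [brbrrrrbbrrrr]  L=[0 1/2 33/64 67/128]  R=[1073/2048 537/1024 269/512 135/256 17/32 9/16 5/8 3/4 1]  => 2145/4096
v_14 [brbrrrrbbrrrrb]  L=[0 1/2 33/64 67/128 2145/4096]  R=[1073/2048 537/1024 269/512 135/256 17/32 9/16 5/8 3/4 1]  => 4291/8192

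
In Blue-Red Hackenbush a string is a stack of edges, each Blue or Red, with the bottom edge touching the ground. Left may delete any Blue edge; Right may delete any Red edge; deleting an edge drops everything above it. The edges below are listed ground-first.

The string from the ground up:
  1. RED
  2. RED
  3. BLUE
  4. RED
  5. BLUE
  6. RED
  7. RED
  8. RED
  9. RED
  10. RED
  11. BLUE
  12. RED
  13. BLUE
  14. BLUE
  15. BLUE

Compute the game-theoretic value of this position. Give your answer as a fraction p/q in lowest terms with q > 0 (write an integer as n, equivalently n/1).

step 1: add RED to get R; options L={  } R={ 0 } ⇒ -1
step 2: add RED to get RR; options L={  } R={ -1; 0 } ⇒ -2
step 3: add BLUE to get RRB; options L={ -2 } R={ -1; 0 } ⇒ -3/2
step 4: add RED to get RRBR; options L={ -2 } R={ -3/2; -1; 0 } ⇒ -7/4
step 5: add BLUE to get RRBRB; options L={ -2; -7/4 } R={ -3/2; -1; 0 } ⇒ -13/8
step 6: add RED to get RRBRBR; options L={ -2; -7/4 } R={ -13/8; -3/2; -1; 0 } ⇒ -27/16
step 7: add RED to get RRBRBRR; options L={ -2; -7/4 } R={ -27/16; -13/8; -3/2; -1; 0 } ⇒ -55/32
step 8: add RED to get RRBRBRRR; options L={ -2; -7/4 } R={ -55/32; -27/16; -13/8; -3/2; -1; 0 } ⇒ -111/64
step 9: add RED to get RRBRBRRRR; options L={ -2; -7/4 } R={ -111/64; -55/32; -27/16; -13/8; -3/2; -1; 0 } ⇒ -223/128
step 10: add RED to get RRBRBRRRRR; options L={ -2; -7/4 } R={ -223/128; -111/64; -55/32; -27/16; -13/8; -3/2; -1; 0 } ⇒ -447/256
step 11: add BLUE to get RRBRBRRRRRB; options L={ -2; -7/4; -447/256 } R={ -223/128; -111/64; -55/32; -27/16; -13/8; -3/2; -1; 0 } ⇒ -893/512
step 12: add RED to get RRBRBRRRRRBR; options L={ -2; -7/4; -447/256 } R={ -893/512; -223/128; -111/64; -55/32; -27/16; -13/8; -3/2; -1; 0 } ⇒ -1787/1024
step 13: add BLUE to get RRBRBRRRRRBRB; options L={ -2; -7/4; -447/256; -1787/1024 } R={ -893/512; -223/128; -111/64; -55/32; -27/16; -13/8; -3/2; -1; 0 } ⇒ -3573/2048
step 14: add BLUE to get RRBRBRRRRRBRBB; options L={ -2; -7/4; -447/256; -1787/1024; -3573/2048 } R={ -893/512; -223/128; -111/64; -55/32; -27/16; -13/8; -3/2; -1; 0 } ⇒ -7145/4096
step 15: add BLUE to get RRBRBRRRRRBRBBB; options L={ -2; -7/4; -447/256; -1787/1024; -3573/2048; -7145/4096 } R={ -893/512; -223/128; -111/64; -55/32; -27/16; -13/8; -3/2; -1; 0 } ⇒ -14289/8192

-14289/8192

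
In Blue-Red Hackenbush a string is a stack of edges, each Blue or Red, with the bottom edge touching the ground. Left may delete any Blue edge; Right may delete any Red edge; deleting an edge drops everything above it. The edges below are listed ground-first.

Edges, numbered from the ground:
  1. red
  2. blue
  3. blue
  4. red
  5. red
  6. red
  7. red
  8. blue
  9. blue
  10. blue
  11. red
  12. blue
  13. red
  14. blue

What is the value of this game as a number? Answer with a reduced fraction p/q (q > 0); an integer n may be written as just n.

-3861/8192

step 1: add red to get r; options L={ none } R={ 0 } — -1
step 2: add blue to get rb; options L={ -1 } R={ 0 } — -1/2
step 3: add blue to get rbb; options L={ -1,-1/2 } R={ 0 } — -1/4
step 4: add red to get rbbr; options L={ -1,-1/2 } R={ -1/4,0 } — -3/8
step 5: add red to get rbbrr; options L={ -1,-1/2 } R={ -3/8,-1/4,0 } — -7/16
step 6: add red to get rbbrrr; options L={ -1,-1/2 } R={ -7/16,-3/8,-1/4,0 } — -15/32
step 7: add red to get rbbrrrr; options L={ -1,-1/2 } R={ -15/32,-7/16,-3/8,-1/4,0 } — -31/64
step 8: add blue to get rbbrrrrb; options L={ -1,-1/2,-31/64 } R={ -15/32,-7/16,-3/8,-1/4,0 } — -61/128
step 9: add blue to get rbbrrrrbb; options L={ -1,-1/2,-31/64,-61/128 } R={ -15/32,-7/16,-3/8,-1/4,0 } — -121/256
step 10: add blue to get rbbrrrrbbb; options L={ -1,-1/2,-31/64,-61/128,-121/256 } R={ -15/32,-7/16,-3/8,-1/4,0 } — -241/512
step 11: add red to get rbbrrrrbbbr; options L={ -1,-1/2,-31/64,-61/128,-121/256 } R={ -241/512,-15/32,-7/16,-3/8,-1/4,0 } — -483/1024
step 12: add blue to get rbbrrrrbbbrb; options L={ -1,-1/2,-31/64,-61/128,-121/256,-483/1024 } R={ -241/512,-15/32,-7/16,-3/8,-1/4,0 } — -965/2048
step 13: add red to get rbbrrrrbbbrbr; options L={ -1,-1/2,-31/64,-61/128,-121/256,-483/1024 } R={ -965/2048,-241/512,-15/32,-7/16,-3/8,-1/4,0 } — -1931/4096
step 14: add blue to get rbbrrrrbbbrbrb; options L={ -1,-1/2,-31/64,-61/128,-121/256,-483/1024,-1931/4096 } R={ -965/2048,-241/512,-15/32,-7/16,-3/8,-1/4,0 } — -3861/8192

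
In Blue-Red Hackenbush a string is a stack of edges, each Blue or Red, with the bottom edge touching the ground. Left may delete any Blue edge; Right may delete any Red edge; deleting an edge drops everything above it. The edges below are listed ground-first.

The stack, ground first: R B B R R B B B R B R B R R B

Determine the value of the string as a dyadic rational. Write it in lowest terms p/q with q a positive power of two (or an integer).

R: Left { — }, Right { 0 } = simplest -1
RB: Left { -1 }, Right { 0 } = simplest -1/2
RBB: Left { -1,-1/2 }, Right { 0 } = simplest -1/4
RBBR: Left { -1,-1/2 }, Right { -1/4,0 } = simplest -3/8
RBBRR: Left { -1,-1/2 }, Right { -3/8,-1/4,0 } = simplest -7/16
RBBRRB: Left { -1,-1/2,-7/16 }, Right { -3/8,-1/4,0 } = simplest -13/32
RBBRRBB: Left { -1,-1/2,-7/16,-13/32 }, Right { -3/8,-1/4,0 } = simplest -25/64
RBBRRBBB: Left { -1,-1/2,-7/16,-13/32,-25/64 }, Right { -3/8,-1/4,0 } = simplest -49/128
RBBRRBBBR: Left { -1,-1/2,-7/16,-13/32,-25/64 }, Right { -49/128,-3/8,-1/4,0 } = simplest -99/256
RBBRRBBBRB: Left { -1,-1/2,-7/16,-13/32,-25/64,-99/256 }, Right { -49/128,-3/8,-1/4,0 } = simplest -197/512
RBBRRBBBRBR: Left { -1,-1/2,-7/16,-13/32,-25/64,-99/256 }, Right { -197/512,-49/128,-3/8,-1/4,0 } = simplest -395/1024
RBBRRBBBRBRB: Left { -1,-1/2,-7/16,-13/32,-25/64,-99/256,-395/1024 }, Right { -197/512,-49/128,-3/8,-1/4,0 } = simplest -789/2048
RBBRRBBBRBRBR: Left { -1,-1/2,-7/16,-13/32,-25/64,-99/256,-395/1024 }, Right { -789/2048,-197/512,-49/128,-3/8,-1/4,0 } = simplest -1579/4096
RBBRRBBBRBRBRR: Left { -1,-1/2,-7/16,-13/32,-25/64,-99/256,-395/1024 }, Right { -1579/4096,-789/2048,-197/512,-49/128,-3/8,-1/4,0 } = simplest -3159/8192
RBBRRBBBRBRBRRB: Left { -1,-1/2,-7/16,-13/32,-25/64,-99/256,-395/1024,-3159/8192 }, Right { -1579/4096,-789/2048,-197/512,-49/128,-3/8,-1/4,0 } = simplest -6317/16384

-6317/16384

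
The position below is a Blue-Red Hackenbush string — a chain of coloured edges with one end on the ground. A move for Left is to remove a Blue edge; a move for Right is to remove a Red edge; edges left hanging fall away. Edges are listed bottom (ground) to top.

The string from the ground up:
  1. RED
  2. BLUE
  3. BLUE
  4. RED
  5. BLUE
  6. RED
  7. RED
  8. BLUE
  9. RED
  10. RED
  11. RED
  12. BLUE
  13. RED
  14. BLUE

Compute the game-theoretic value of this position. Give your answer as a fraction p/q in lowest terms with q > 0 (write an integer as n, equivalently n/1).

-2933/8192

Prefix values for RED BLUE BLUE RED BLUE RED RED BLUE RED RED RED BLUE RED BLUE via {L|R} + simplicity:
1 of 14 · R · max L −∞ · min R 0 ⇒ -1
2 of 14 · RB · max L -1 · min R 0 ⇒ -1/2
3 of 14 · RBB · max L -1/2 · min R 0 ⇒ -1/4
4 of 14 · RBBR · max L -1/2 · min R -1/4 ⇒ -3/8
5 of 14 · RBBRB · max L -3/8 · min R -1/4 ⇒ -5/16
6 of 14 · RBBRBR · max L -3/8 · min R -5/16 ⇒ -11/32
7 of 14 · RBBRBRR · max L -3/8 · min R -11/32 ⇒ -23/64
8 of 14 · RBBRBRRB · max L -23/64 · min R -11/32 ⇒ -45/128
9 of 14 · RBBRBRRBR · max L -23/64 · min R -45/128 ⇒ -91/256
10 of 14 · RBBRBRRBRR · max L -23/64 · min R -91/256 ⇒ -183/512
11 of 14 · RBBRBRRBRRR · max L -23/64 · min R -183/512 ⇒ -367/1024
12 of 14 · RBBRBRRBRRRB · max L -367/1024 · min R -183/512 ⇒ -733/2048
13 of 14 · RBBRBRRBRRRBR · max L -367/1024 · min R -733/2048 ⇒ -1467/4096
14 of 14 · RBBRBRRBRRRBRB · max L -1467/4096 · min R -733/2048 ⇒ -2933/8192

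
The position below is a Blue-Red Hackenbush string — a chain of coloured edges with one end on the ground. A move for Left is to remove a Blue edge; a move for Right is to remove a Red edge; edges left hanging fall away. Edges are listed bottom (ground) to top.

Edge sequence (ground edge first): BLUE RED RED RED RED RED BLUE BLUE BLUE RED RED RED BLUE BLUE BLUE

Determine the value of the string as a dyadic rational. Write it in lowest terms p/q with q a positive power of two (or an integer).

911/16384

edge 1 of 15 (BLUE): { 0 | none } — 1
edge 2 of 15 (RED): { 0 | 1 } — 1/2
edge 3 of 15 (RED): { 0 | 1/2 1 } — 1/4
edge 4 of 15 (RED): { 0 | 1/4 1/2 1 } — 1/8
edge 5 of 15 (RED): { 0 | 1/8 1/4 1/2 1 } — 1/16
edge 6 of 15 (RED): { 0 | 1/16 1/8 1/4 1/2 1 } — 1/32
edge 7 of 15 (BLUE): { 0 1/32 | 1/16 1/8 1/4 1/2 1 } — 3/64
edge 8 of 15 (BLUE): { 0 1/32 3/64 | 1/16 1/8 1/4 1/2 1 } — 7/128
edge 9 of 15 (BLUE): { 0 1/32 3/64 7/128 | 1/16 1/8 1/4 1/2 1 } — 15/256
edge 10 of 15 (RED): { 0 1/32 3/64 7/128 | 15/256 1/16 1/8 1/4 1/2 1 } — 29/512
edge 11 of 15 (RED): { 0 1/32 3/64 7/128 | 29/512 15/256 1/16 1/8 1/4 1/2 1 } — 57/1024
edge 12 of 15 (RED): { 0 1/32 3/64 7/128 | 57/1024 29/512 15/256 1/16 1/8 1/4 1/2 1 } — 113/2048
edge 13 of 15 (BLUE): { 0 1/32 3/64 7/128 113/2048 | 57/1024 29/512 15/256 1/16 1/8 1/4 1/2 1 } — 227/4096
edge 14 of 15 (BLUE): { 0 1/32 3/64 7/128 113/2048 227/4096 | 57/1024 29/512 15/256 1/16 1/8 1/4 1/2 1 } — 455/8192
edge 15 of 15 (BLUE): { 0 1/32 3/64 7/128 113/2048 227/4096 455/8192 | 57/1024 29/512 15/256 1/16 1/8 1/4 1/2 1 } — 911/16384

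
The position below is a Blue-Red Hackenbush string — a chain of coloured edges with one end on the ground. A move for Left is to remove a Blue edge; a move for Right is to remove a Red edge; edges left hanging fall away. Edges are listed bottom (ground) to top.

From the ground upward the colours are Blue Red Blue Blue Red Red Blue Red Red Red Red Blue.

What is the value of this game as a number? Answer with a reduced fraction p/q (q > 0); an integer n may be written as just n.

1603/2048

edge 1 of 12 (Blue): { 0 | none } ⇒ 1
edge 2 of 12 (Red): { 0 | 1 } ⇒ 1/2
edge 3 of 12 (Blue): { 0, 1/2 | 1 } ⇒ 3/4
edge 4 of 12 (Blue): { 0, 1/2, 3/4 | 1 } ⇒ 7/8
edge 5 of 12 (Red): { 0, 1/2, 3/4 | 7/8, 1 } ⇒ 13/16
edge 6 of 12 (Red): { 0, 1/2, 3/4 | 13/16, 7/8, 1 } ⇒ 25/32
edge 7 of 12 (Blue): { 0, 1/2, 3/4, 25/32 | 13/16, 7/8, 1 } ⇒ 51/64
edge 8 of 12 (Red): { 0, 1/2, 3/4, 25/32 | 51/64, 13/16, 7/8, 1 } ⇒ 101/128
edge 9 of 12 (Red): { 0, 1/2, 3/4, 25/32 | 101/128, 51/64, 13/16, 7/8, 1 } ⇒ 201/256
edge 10 of 12 (Red): { 0, 1/2, 3/4, 25/32 | 201/256, 101/128, 51/64, 13/16, 7/8, 1 } ⇒ 401/512
edge 11 of 12 (Red): { 0, 1/2, 3/4, 25/32 | 401/512, 201/256, 101/128, 51/64, 13/16, 7/8, 1 } ⇒ 801/1024
edge 12 of 12 (Blue): { 0, 1/2, 3/4, 25/32, 801/1024 | 401/512, 201/256, 101/128, 51/64, 13/16, 7/8, 1 } ⇒ 1603/2048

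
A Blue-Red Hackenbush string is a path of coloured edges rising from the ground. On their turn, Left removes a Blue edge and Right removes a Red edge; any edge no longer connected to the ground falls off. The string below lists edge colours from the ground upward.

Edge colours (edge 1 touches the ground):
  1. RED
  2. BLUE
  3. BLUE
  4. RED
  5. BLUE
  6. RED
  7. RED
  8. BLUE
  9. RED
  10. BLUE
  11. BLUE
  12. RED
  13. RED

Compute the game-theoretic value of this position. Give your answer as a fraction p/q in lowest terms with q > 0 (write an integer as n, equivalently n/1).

step 1: add RED to get R; options L={ ∅ } R={ 0 } => -1
step 2: add BLUE to get RB; options L={ -1 } R={ 0 } => -1/2
step 3: add BLUE to get RBB; options L={ -1 -1/2 } R={ 0 } => -1/4
step 4: add RED to get RBBR; options L={ -1 -1/2 } R={ -1/4 0 } => -3/8
step 5: add BLUE to get RBBRB; options L={ -1 -1/2 -3/8 } R={ -1/4 0 } => -5/16
step 6: add RED to get RBBRBR; options L={ -1 -1/2 -3/8 } R={ -5/16 -1/4 0 } => -11/32
step 7: add RED to get RBBRBRR; options L={ -1 -1/2 -3/8 } R={ -11/32 -5/16 -1/4 0 } => -23/64
step 8: add BLUE to get RBBRBRRB; options L={ -1 -1/2 -3/8 -23/64 } R={ -11/32 -5/16 -1/4 0 } => -45/128
step 9: add RED to get RBBRBRRBR; options L={ -1 -1/2 -3/8 -23/64 } R={ -45/128 -11/32 -5/16 -1/4 0 } => -91/256
step 10: add BLUE to get RBBRBRRBRB; options L={ -1 -1/2 -3/8 -23/64 -91/256 } R={ -45/128 -11/32 -5/16 -1/4 0 } => -181/512
step 11: add BLUE to get RBBRBRRBRBB; options L={ -1 -1/2 -3/8 -23/64 -91/256 -181/512 } R={ -45/128 -11/32 -5/16 -1/4 0 } => -361/1024
step 12: add RED to get RBBRBRRBRBBR; options L={ -1 -1/2 -3/8 -23/64 -91/256 -181/512 } R={ -361/1024 -45/128 -11/32 -5/16 -1/4 0 } => -723/2048
step 13: add RED to get RBBRBRRBRBBRR; options L={ -1 -1/2 -3/8 -23/64 -91/256 -181/512 } R={ -723/2048 -361/1024 -45/128 -11/32 -5/16 -1/4 0 } => -1447/4096

-1447/4096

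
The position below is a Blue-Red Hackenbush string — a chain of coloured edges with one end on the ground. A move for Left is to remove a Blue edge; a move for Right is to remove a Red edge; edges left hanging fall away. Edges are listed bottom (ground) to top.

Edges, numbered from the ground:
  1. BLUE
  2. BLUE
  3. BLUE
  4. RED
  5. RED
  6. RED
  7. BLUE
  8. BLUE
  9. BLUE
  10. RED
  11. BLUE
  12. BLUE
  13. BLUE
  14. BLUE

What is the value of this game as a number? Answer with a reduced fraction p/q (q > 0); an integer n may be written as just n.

step 1: add BLUE to get B; options L={ 0 } R={ (no moves) } so 1
step 2: add BLUE to get BB; options L={ 0,1 } R={ (no moves) } so 2
step 3: add BLUE to get BBB; options L={ 0,1,2 } R={ (no moves) } so 3
step 4: add RED to get BBBR; options L={ 0,1,2 } R={ 3 } so 5/2
step 5: add RED to get BBBRR; options L={ 0,1,2 } R={ 5/2,3 } so 9/4
step 6: add RED to get BBBRRR; options L={ 0,1,2 } R={ 9/4,5/2,3 } so 17/8
step 7: add BLUE to get BBBRRRB; options L={ 0,1,2,17/8 } R={ 9/4,5/2,3 } so 35/16
step 8: add BLUE to get BBBRRRBB; options L={ 0,1,2,17/8,35/16 } R={ 9/4,5/2,3 } so 71/32
step 9: add BLUE to get BBBRRRBBB; options L={ 0,1,2,17/8,35/16,71/32 } R={ 9/4,5/2,3 } so 143/64
step 10: add RED to get BBBRRRBBBR; options L={ 0,1,2,17/8,35/16,71/32 } R={ 143/64,9/4,5/2,3 } so 285/128
step 11: add BLUE to get BBBRRRBBBRB; options L={ 0,1,2,17/8,35/16,71/32,285/128 } R={ 143/64,9/4,5/2,3 } so 571/256
step 12: add BLUE to get BBBRRRBBBRBB; options L={ 0,1,2,17/8,35/16,71/32,285/128,571/256 } R={ 143/64,9/4,5/2,3 } so 1143/512
step 13: add BLUE to get BBBRRRBBBRBBB; options L={ 0,1,2,17/8,35/16,71/32,285/128,571/256,1143/512 } R={ 143/64,9/4,5/2,3 } so 2287/1024
step 14: add BLUE to get BBBRRRBBBRBBBB; options L={ 0,1,2,17/8,35/16,71/32,285/128,571/256,1143/512,2287/1024 } R={ 143/64,9/4,5/2,3 } so 4575/2048

4575/2048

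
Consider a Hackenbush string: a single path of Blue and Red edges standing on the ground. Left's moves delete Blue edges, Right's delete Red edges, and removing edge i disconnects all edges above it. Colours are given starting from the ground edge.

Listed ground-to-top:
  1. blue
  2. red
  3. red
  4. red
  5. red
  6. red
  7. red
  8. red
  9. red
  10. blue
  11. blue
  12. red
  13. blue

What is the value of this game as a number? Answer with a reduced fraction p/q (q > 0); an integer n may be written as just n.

27/4096

val(b) = { 0 | ∅ } => 1
val(br) = { 0 | 1 } => 1/2
val(brr) = { 0 | 1/2, 1 } => 1/4
val(brrr) = { 0 | 1/4, 1/2, 1 } => 1/8
val(brrrr) = { 0 | 1/8, 1/4, 1/2, 1 } => 1/16
val(brrrrr) = { 0 | 1/16, 1/8, 1/4, 1/2, 1 } => 1/32
val(brrrrrr) = { 0 | 1/32, 1/16, 1/8, 1/4, 1/2, 1 } => 1/64
val(brrrrrrr) = { 0 | 1/64, 1/32, 1/16, 1/8, 1/4, 1/2, 1 } => 1/128
val(brrrrrrrr) = { 0 | 1/128, 1/64, 1/32, 1/16, 1/8, 1/4, 1/2, 1 } => 1/256
val(brrrrrrrrb) = { 0, 1/256 | 1/128, 1/64, 1/32, 1/16, 1/8, 1/4, 1/2, 1 } => 3/512
val(brrrrrrrrbb) = { 0, 1/256, 3/512 | 1/128, 1/64, 1/32, 1/16, 1/8, 1/4, 1/2, 1 } => 7/1024
val(brrrrrrrrbbr) = { 0, 1/256, 3/512 | 7/1024, 1/128, 1/64, 1/32, 1/16, 1/8, 1/4, 1/2, 1 } => 13/2048
val(brrrrrrrrbbrb) = { 0, 1/256, 3/512, 13/2048 | 7/1024, 1/128, 1/64, 1/32, 1/16, 1/8, 1/4, 1/2, 1 } => 27/4096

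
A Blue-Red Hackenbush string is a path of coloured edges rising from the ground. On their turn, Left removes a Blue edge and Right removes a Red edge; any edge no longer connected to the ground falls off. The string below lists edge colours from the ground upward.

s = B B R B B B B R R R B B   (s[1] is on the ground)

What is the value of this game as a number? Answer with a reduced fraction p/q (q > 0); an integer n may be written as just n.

1991/1024

v(B) = { 0 | · } so 1
v(BB) = { 0, 1 | · } so 2
v(BBR) = { 0, 1 | 2 } so 3/2
v(BBRB) = { 0, 1, 3/2 | 2 } so 7/4
v(BBRBB) = { 0, 1, 3/2, 7/4 | 2 } so 15/8
v(BBRBBB) = { 0, 1, 3/2, 7/4, 15/8 | 2 } so 31/16
v(BBRBBBB) = { 0, 1, 3/2, 7/4, 15/8, 31/16 | 2 } so 63/32
v(BBRBBBBR) = { 0, 1, 3/2, 7/4, 15/8, 31/16 | 63/32, 2 } so 125/64
v(BBRBBBBRR) = { 0, 1, 3/2, 7/4, 15/8, 31/16 | 125/64, 63/32, 2 } so 249/128
v(BBRBBBBRRR) = { 0, 1, 3/2, 7/4, 15/8, 31/16 | 249/128, 125/64, 63/32, 2 } so 497/256
v(BBRBBBBRRRB) = { 0, 1, 3/2, 7/4, 15/8, 31/16, 497/256 | 249/128, 125/64, 63/32, 2 } so 995/512
v(BBRBBBBRRRBB) = { 0, 1, 3/2, 7/4, 15/8, 31/16, 497/256, 995/512 | 249/128, 125/64, 63/32, 2 } so 1991/1024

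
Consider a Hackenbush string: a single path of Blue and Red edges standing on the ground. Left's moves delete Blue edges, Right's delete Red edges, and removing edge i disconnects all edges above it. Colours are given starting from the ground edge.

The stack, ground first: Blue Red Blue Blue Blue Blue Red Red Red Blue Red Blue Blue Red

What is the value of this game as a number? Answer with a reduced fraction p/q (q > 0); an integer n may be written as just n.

step 1: add Blue to get B; options L={ 0 } R={ ∅ } => 1
step 2: add Red to get BR; options L={ 0 } R={ 1 } => 1/2
step 3: add Blue to get BRB; options L={ 0, 1/2 } R={ 1 } => 3/4
step 4: add Blue to get BRBB; options L={ 0, 1/2, 3/4 } R={ 1 } => 7/8
step 5: add Blue to get BRBBB; options L={ 0, 1/2, 3/4, 7/8 } R={ 1 } => 15/16
step 6: add Blue to get BRBBBB; options L={ 0, 1/2, 3/4, 7/8, 15/16 } R={ 1 } => 31/32
step 7: add Red to get BRBBBBR; options L={ 0, 1/2, 3/4, 7/8, 15/16 } R={ 31/32, 1 } => 61/64
step 8: add Red to get BRBBBBRR; options L={ 0, 1/2, 3/4, 7/8, 15/16 } R={ 61/64, 31/32, 1 } => 121/128
step 9: add Red to get BRBBBBRRR; options L={ 0, 1/2, 3/4, 7/8, 15/16 } R={ 121/128, 61/64, 31/32, 1 } => 241/256
step 10: add Blue to get BRBBBBRRRB; options L={ 0, 1/2, 3/4, 7/8, 15/16, 241/256 } R={ 121/128, 61/64, 31/32, 1 } => 483/512
step 11: add Red to get BRBBBBRRRBR; options L={ 0, 1/2, 3/4, 7/8, 15/16, 241/256 } R={ 483/512, 121/128, 61/64, 31/32, 1 } => 965/1024
step 12: add Blue to get BRBBBBRRRBRB; options L={ 0, 1/2, 3/4, 7/8, 15/16, 241/256, 965/1024 } R={ 483/512, 121/128, 61/64, 31/32, 1 } => 1931/2048
step 13: add Blue to get BRBBBBRRRBRBB; options L={ 0, 1/2, 3/4, 7/8, 15/16, 241/256, 965/1024, 1931/2048 } R={ 483/512, 121/128, 61/64, 31/32, 1 } => 3863/4096
step 14: add Red to get BRBBBBRRRBRBBR; options L={ 0, 1/2, 3/4, 7/8, 15/16, 241/256, 965/1024, 1931/2048 } R={ 3863/4096, 483/512, 121/128, 61/64, 31/32, 1 } => 7725/8192

7725/8192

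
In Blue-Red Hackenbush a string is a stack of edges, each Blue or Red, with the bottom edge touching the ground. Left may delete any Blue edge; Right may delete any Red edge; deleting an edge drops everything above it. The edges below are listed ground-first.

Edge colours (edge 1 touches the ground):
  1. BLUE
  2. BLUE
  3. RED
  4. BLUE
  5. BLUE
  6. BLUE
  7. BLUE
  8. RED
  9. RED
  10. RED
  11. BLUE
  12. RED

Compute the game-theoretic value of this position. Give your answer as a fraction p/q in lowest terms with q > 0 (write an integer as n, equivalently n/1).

step 1: add BLUE to get B; options L={ 0 } R={  } -> 1
step 2: add BLUE to get BB; options L={ 0, 1 } R={  } -> 2
step 3: add RED to get BBR; options L={ 0, 1 } R={ 2 } -> 3/2
step 4: add BLUE to get BBRB; options L={ 0, 1, 3/2 } R={ 2 } -> 7/4
step 5: add BLUE to get BBRBB; options L={ 0, 1, 3/2, 7/4 } R={ 2 } -> 15/8
step 6: add BLUE to get BBRBBB; options L={ 0, 1, 3/2, 7/4, 15/8 } R={ 2 } -> 31/16
step 7: add BLUE to get BBRBBBB; options L={ 0, 1, 3/2, 7/4, 15/8, 31/16 } R={ 2 } -> 63/32
step 8: add RED to get BBRBBBBR; options L={ 0, 1, 3/2, 7/4, 15/8, 31/16 } R={ 63/32, 2 } -> 125/64
step 9: add RED to get BBRBBBBRR; options L={ 0, 1, 3/2, 7/4, 15/8, 31/16 } R={ 125/64, 63/32, 2 } -> 249/128
step 10: add RED to get BBRBBBBRRR; options L={ 0, 1, 3/2, 7/4, 15/8, 31/16 } R={ 249/128, 125/64, 63/32, 2 } -> 497/256
step 11: add BLUE to get BBRBBBBRRRB; options L={ 0, 1, 3/2, 7/4, 15/8, 31/16, 497/256 } R={ 249/128, 125/64, 63/32, 2 } -> 995/512
step 12: add RED to get BBRBBBBRRRBR; options L={ 0, 1, 3/2, 7/4, 15/8, 31/16, 497/256 } R={ 995/512, 249/128, 125/64, 63/32, 2 } -> 1989/1024

1989/1024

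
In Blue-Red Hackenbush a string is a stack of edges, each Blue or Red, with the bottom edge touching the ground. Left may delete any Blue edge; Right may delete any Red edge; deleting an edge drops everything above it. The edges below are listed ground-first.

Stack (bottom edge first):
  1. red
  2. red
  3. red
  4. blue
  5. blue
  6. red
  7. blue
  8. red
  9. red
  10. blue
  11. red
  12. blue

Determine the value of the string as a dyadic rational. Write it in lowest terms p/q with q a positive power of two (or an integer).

-1205/512

Prefix values for red red red blue blue red blue red red blue red blue via {L|R} + simplicity:
val(r) = { ∅ | 0 } ⇒ -1
val(rr) = { ∅ | -1, 0 } ⇒ -2
val(rrr) = { ∅ | -2, -1, 0 } ⇒ -3
val(rrrb) = { -3 | -2, -1, 0 } ⇒ -5/2
val(rrrbb) = { -3, -5/2 | -2, -1, 0 } ⇒ -9/4
val(rrrbbr) = { -3, -5/2 | -9/4, -2, -1, 0 } ⇒ -19/8
val(rrrbbrb) = { -3, -5/2, -19/8 | -9/4, -2, -1, 0 } ⇒ -37/16
val(rrrbbrbr) = { -3, -5/2, -19/8 | -37/16, -9/4, -2, -1, 0 } ⇒ -75/32
val(rrrbbrbrr) = { -3, -5/2, -19/8 | -75/32, -37/16, -9/4, -2, -1, 0 } ⇒ -151/64
val(rrrbbrbrrb) = { -3, -5/2, -19/8, -151/64 | -75/32, -37/16, -9/4, -2, -1, 0 } ⇒ -301/128
val(rrrbbrbrrbr) = { -3, -5/2, -19/8, -151/64 | -301/128, -75/32, -37/16, -9/4, -2, -1, 0 } ⇒ -603/256
val(rrrbbrbrrbrb) = { -3, -5/2, -19/8, -151/64, -603/256 | -301/128, -75/32, -37/16, -9/4, -2, -1, 0 } ⇒ -1205/512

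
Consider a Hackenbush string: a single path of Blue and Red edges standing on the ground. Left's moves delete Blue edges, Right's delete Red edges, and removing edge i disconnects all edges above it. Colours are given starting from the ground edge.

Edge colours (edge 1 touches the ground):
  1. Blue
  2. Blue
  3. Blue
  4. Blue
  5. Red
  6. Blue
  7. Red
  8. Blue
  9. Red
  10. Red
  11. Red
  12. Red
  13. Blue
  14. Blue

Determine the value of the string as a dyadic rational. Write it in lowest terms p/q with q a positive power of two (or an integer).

Recurse on prefixes of the 14-edge string Blue Blue Blue Blue Red Blue Red Blue Red Red Red Red Blue Blue:
step 1: add Blue to get B; options L={ 0 } R={ none } -> 1
step 2: add Blue to get BB; options L={ 0 1 } R={ none } -> 2
step 3: add Blue to get BBB; options L={ 0 1 2 } R={ none } -> 3
step 4: add Blue to get BBBB; options L={ 0 1 2 3 } R={ none } -> 4
step 5: add Red to get BBBBR; options L={ 0 1 2 3 } R={ 4 } -> 7/2
step 6: add Blue to get BBBBRB; options L={ 0 1 2 3 7/2 } R={ 4 } -> 15/4
step 7: add Red to get BBBBRBR; options L={ 0 1 2 3 7/2 } R={ 15/4 4 } -> 29/8
step 8: add Blue to get BBBBRBRB; options L={ 0 1 2 3 7/2 29/8 } R={ 15/4 4 } -> 59/16
step 9: add Red to get BBBBRBRBR; options L={ 0 1 2 3 7/2 29/8 } R={ 59/16 15/4 4 } -> 117/32
step 10: add Red to get BBBBRBRBRR; options L={ 0 1 2 3 7/2 29/8 } R={ 117/32 59/16 15/4 4 } -> 233/64
step 11: add Red to get BBBBRBRBRRR; options L={ 0 1 2 3 7/2 29/8 } R={ 233/64 117/32 59/16 15/4 4 } -> 465/128
step 12: add Red to get BBBBRBRBRRRR; options L={ 0 1 2 3 7/2 29/8 } R={ 465/128 233/64 117/32 59/16 15/4 4 } -> 929/256
step 13: add Blue to get BBBBRBRBRRRRB; options L={ 0 1 2 3 7/2 29/8 929/256 } R={ 465/128 233/64 117/32 59/16 15/4 4 } -> 1859/512
step 14: add Blue to get BBBBRBRBRRRRBB; options L={ 0 1 2 3 7/2 29/8 929/256 1859/512 } R={ 465/128 233/64 117/32 59/16 15/4 4 } -> 3719/1024

3719/1024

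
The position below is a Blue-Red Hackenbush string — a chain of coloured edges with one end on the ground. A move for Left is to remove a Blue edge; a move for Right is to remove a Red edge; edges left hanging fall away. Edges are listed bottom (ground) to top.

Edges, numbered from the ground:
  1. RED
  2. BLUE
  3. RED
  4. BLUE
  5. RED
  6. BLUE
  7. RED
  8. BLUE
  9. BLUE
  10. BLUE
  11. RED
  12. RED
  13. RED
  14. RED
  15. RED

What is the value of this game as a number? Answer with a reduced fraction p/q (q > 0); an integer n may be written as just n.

edge 1 of 15 (RED): {  | 0 } = -1
edge 2 of 15 (BLUE): { -1 | 0 } = -1/2
edge 3 of 15 (RED): { -1 | -1/2 0 } = -3/4
edge 4 of 15 (BLUE): { -1 -3/4 | -1/2 0 } = -5/8
edge 5 of 15 (RED): { -1 -3/4 | -5/8 -1/2 0 } = -11/16
edge 6 of 15 (BLUE): { -1 -3/4 -11/16 | -5/8 -1/2 0 } = -21/32
edge 7 of 15 (RED): { -1 -3/4 -11/16 | -21/32 -5/8 -1/2 0 } = -43/64
edge 8 of 15 (BLUE): { -1 -3/4 -11/16 -43/64 | -21/32 -5/8 -1/2 0 } = -85/128
edge 9 of 15 (BLUE): { -1 -3/4 -11/16 -43/64 -85/128 | -21/32 -5/8 -1/2 0 } = -169/256
edge 10 of 15 (BLUE): { -1 -3/4 -11/16 -43/64 -85/128 -169/256 | -21/32 -5/8 -1/2 0 } = -337/512
edge 11 of 15 (RED): { -1 -3/4 -11/16 -43/64 -85/128 -169/256 | -337/512 -21/32 -5/8 -1/2 0 } = -675/1024
edge 12 of 15 (RED): { -1 -3/4 -11/16 -43/64 -85/128 -169/256 | -675/1024 -337/512 -21/32 -5/8 -1/2 0 } = -1351/2048
edge 13 of 15 (RED): { -1 -3/4 -11/16 -43/64 -85/128 -169/256 | -1351/2048 -675/1024 -337/512 -21/32 -5/8 -1/2 0 } = -2703/4096
edge 14 of 15 (RED): { -1 -3/4 -11/16 -43/64 -85/128 -169/256 | -2703/4096 -1351/2048 -675/1024 -337/512 -21/32 -5/8 -1/2 0 } = -5407/8192
edge 15 of 15 (RED): { -1 -3/4 -11/16 -43/64 -85/128 -169/256 | -5407/8192 -2703/4096 -1351/2048 -675/1024 -337/512 -21/32 -5/8 -1/2 0 } = -10815/16384

-10815/16384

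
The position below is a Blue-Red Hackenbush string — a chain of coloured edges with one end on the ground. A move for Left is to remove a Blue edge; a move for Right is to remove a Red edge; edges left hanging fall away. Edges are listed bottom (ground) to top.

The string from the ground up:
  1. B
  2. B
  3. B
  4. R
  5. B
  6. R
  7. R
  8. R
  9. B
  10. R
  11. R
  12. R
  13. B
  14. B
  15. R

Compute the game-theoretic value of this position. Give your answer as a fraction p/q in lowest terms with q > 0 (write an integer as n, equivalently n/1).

10381/4096

Recurse on prefixes of the 15-edge string B B B R B R R R B R R R B B R:
step 1: add B to get B; options L={ 0 } R={ (no moves) } → 1
step 2: add B to get BB; options L={ 0 1 } R={ (no moves) } → 2
step 3: add B to get BBB; options L={ 0 1 2 } R={ (no moves) } → 3
step 4: add R to get BBBR; options L={ 0 1 2 } R={ 3 } → 5/2
step 5: add B to get BBBRB; options L={ 0 1 2 5/2 } R={ 3 } → 11/4
step 6: add R to get BBBRBR; options L={ 0 1 2 5/2 } R={ 11/4 3 } → 21/8
step 7: add R to get BBBRBRR; options L={ 0 1 2 5/2 } R={ 21/8 11/4 3 } → 41/16
step 8: add R to get BBBRBRRR; options L={ 0 1 2 5/2 } R={ 41/16 21/8 11/4 3 } → 81/32
step 9: add B to get BBBRBRRRB; options L={ 0 1 2 5/2 81/32 } R={ 41/16 21/8 11/4 3 } → 163/64
step 10: add R to get BBBRBRRRBR; options L={ 0 1 2 5/2 81/32 } R={ 163/64 41/16 21/8 11/4 3 } → 325/128
step 11: add R to get BBBRBRRRBRR; options L={ 0 1 2 5/2 81/32 } R={ 325/128 163/64 41/16 21/8 11/4 3 } → 649/256
step 12: add R to get BBBRBRRRBRRR; options L={ 0 1 2 5/2 81/32 } R={ 649/256 325/128 163/64 41/16 21/8 11/4 3 } → 1297/512
step 13: add B to get BBBRBRRRBRRRB; options L={ 0 1 2 5/2 81/32 1297/512 } R={ 649/256 325/128 163/64 41/16 21/8 11/4 3 } → 2595/1024
step 14: add B to get BBBRBRRRBRRRBB; options L={ 0 1 2 5/2 81/32 1297/512 2595/1024 } R={ 649/256 325/128 163/64 41/16 21/8 11/4 3 } → 5191/2048
step 15: add R to get BBBRBRRRBRRRBBR; options L={ 0 1 2 5/2 81/32 1297/512 2595/1024 } R={ 5191/2048 649/256 325/128 163/64 41/16 21/8 11/4 3 } → 10381/4096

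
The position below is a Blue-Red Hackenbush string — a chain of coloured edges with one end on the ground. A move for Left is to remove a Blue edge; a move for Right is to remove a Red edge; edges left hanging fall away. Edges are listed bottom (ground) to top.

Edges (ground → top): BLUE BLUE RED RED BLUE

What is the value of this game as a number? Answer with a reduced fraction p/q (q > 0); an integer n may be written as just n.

value_1 [B]  L=[0]  R=[none]  so 1
value_2 [BB]  L=[0,1]  R=[none]  so 2
value_3 [BBR]  L=[0,1]  R=[2]  so 3/2
value_4 [BBRR]  L=[0,1]  R=[3/2,2]  so 5/4
value_5 [BBRRB]  L=[0,1,5/4]  R=[3/2,2]  so 11/8

11/8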